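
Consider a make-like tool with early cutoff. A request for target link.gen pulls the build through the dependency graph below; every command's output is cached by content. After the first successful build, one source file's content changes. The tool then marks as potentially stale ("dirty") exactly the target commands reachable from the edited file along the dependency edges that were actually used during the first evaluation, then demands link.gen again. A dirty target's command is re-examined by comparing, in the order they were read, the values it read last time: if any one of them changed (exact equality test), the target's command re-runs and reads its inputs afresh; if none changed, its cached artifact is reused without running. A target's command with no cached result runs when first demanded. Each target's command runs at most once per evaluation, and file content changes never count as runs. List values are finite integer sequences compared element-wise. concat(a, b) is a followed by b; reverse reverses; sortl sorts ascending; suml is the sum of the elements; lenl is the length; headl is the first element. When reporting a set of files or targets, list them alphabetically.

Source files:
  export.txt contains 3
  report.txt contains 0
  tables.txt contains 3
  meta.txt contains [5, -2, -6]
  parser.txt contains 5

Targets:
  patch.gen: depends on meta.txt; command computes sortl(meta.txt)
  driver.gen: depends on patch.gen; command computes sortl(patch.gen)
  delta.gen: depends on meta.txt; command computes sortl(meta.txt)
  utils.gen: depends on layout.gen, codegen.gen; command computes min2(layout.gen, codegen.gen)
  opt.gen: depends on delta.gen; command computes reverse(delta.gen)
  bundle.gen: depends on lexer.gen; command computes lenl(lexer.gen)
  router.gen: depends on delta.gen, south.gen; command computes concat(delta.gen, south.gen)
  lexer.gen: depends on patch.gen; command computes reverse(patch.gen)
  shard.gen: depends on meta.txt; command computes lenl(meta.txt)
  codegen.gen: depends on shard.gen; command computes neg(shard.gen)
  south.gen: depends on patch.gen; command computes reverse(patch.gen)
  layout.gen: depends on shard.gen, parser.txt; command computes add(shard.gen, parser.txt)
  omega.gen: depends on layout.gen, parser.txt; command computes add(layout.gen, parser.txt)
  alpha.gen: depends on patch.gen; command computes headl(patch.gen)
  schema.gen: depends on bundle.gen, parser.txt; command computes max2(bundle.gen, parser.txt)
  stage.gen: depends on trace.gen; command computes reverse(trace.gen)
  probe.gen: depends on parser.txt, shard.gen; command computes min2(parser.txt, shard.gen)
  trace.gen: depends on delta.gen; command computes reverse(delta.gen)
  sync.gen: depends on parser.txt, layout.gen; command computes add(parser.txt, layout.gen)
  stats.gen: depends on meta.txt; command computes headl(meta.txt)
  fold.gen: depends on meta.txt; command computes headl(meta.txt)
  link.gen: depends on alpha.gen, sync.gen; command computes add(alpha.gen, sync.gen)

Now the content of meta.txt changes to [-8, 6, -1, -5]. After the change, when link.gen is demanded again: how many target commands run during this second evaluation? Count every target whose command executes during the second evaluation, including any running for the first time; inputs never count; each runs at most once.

6 target commands run: alpha.gen, layout.gen, link.gen, patch.gen, shard.gen, sync.gen.

First demand of the output computes:
  patch.gen = sortl([5, -2, -6]) = [-6, -2, 5]
  alpha.gen = headl([-6, -2, 5]) = -6
  shard.gen = lenl([5, -2, -6]) = 3
  layout.gen = add(3, 5) = 8
  sync.gen = add(5, 8) = 13
  link.gen = add(-6, 13) = 7

After the edit, cleaning proceeds:
  patch.gen: a read changed (meta.txt [5, -2, -6]->[-8, 6, -1, -5]) — executes, giving [-8, -5, -1, 6].
  alpha.gen: a read changed (patch.gen [-6, -2, 5]->[-8, -5, -1, 6]) — executes, giving -8.
  shard.gen: a read changed (meta.txt [5, -2, -6]->[-8, 6, -1, -5]) — executes, giving 4.
  layout.gen: a read changed (shard.gen 3->4) — executes, giving 9.
  sync.gen: a read changed (layout.gen 8->9) — executes, giving 14.
  link.gen: a read changed (alpha.gen -6->-8; sync.gen 13->14) — executes, giving 6.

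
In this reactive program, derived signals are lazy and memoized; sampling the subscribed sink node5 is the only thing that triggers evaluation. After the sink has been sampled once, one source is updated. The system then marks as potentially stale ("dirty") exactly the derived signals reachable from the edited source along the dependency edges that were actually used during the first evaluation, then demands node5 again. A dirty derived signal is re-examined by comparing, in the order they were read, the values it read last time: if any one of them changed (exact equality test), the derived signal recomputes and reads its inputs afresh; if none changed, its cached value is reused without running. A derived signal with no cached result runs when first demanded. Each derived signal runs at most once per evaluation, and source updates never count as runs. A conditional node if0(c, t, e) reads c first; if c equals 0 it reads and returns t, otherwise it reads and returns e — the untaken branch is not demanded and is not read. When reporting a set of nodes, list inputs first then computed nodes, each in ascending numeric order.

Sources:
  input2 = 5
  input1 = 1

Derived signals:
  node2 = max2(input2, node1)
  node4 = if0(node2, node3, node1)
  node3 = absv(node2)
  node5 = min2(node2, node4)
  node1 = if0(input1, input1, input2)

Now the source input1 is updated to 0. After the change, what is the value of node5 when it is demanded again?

Demanding node5 again yields 0.

First demand of the output computes:
  node1 = if0(input1=1 -> else branch input2) = 5
  node2 = max2(5, 5) = 5
  node4 = if0(node2=5 -> else branch node1) = 5
  node5 = min2(5, 5) = 5

After the edit, cleaning proceeds:
  node1: a read changed (input1 1->0) — executes, giving 0.
  node2: a read changed (node1 5->0) — executes, giving 5 — identical to its old value.
  node4: a read changed (node1 5->0) — executes, giving 0.
  node5: a read changed (node4 5->0) — executes, giving 0.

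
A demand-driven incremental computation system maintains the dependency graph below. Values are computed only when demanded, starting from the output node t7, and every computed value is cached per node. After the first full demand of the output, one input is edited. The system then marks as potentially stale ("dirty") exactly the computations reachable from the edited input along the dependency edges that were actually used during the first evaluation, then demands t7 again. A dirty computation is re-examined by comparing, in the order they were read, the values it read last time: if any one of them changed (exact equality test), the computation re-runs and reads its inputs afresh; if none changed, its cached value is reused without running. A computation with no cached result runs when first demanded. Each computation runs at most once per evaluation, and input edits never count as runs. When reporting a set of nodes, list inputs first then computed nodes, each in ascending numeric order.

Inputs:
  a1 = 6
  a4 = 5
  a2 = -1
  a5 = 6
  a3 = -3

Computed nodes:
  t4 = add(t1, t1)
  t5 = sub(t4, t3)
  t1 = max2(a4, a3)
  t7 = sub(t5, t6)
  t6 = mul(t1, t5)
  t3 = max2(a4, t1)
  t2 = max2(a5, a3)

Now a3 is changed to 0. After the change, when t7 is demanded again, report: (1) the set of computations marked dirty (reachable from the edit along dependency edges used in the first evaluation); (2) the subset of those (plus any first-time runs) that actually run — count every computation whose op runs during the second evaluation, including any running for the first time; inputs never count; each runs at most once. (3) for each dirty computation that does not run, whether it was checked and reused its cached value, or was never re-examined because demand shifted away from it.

Marked dirty: t1, t3, t4, t5, t6, t7.
Computations that run: t1 — 1 in total.
Checked but reused from cache: t3, t4, t5, t6, t7.
Key observation: the change is absorbed at t1 — it re-runs but produces the same value, and the output's value is unchanged.

First evaluation (everything demanded from the output):
  t1 = max2(5, -3) = 5
  t3 = max2(5, 5) = 5
  t4 = add(5, 5) = 10
  t5 = sub(10, 5) = 5
  t6 = mul(5, 5) = 25
  t7 = sub(5, 25) = -20

Propagation after the edit:
  t1: runs — a3 -3->0; result 5 (same value as before).
  t3: checked — values it read are unchanged (a4 unchanged, t1 unchanged); reused cached 5 without running.
  t4: checked — values it read are unchanged (t1 unchanged, t1 unchanged); reused cached 10 without running.
  t5: checked — values it read are unchanged (t4 unchanged, t3 unchanged); reused cached 5 without running.
  t6: checked — values it read are unchanged (t1 unchanged, t5 unchanged); reused cached 25 without running.
  t7: checked — values it read are unchanged (t5 unchanged, t6 unchanged); reused cached -20 without running.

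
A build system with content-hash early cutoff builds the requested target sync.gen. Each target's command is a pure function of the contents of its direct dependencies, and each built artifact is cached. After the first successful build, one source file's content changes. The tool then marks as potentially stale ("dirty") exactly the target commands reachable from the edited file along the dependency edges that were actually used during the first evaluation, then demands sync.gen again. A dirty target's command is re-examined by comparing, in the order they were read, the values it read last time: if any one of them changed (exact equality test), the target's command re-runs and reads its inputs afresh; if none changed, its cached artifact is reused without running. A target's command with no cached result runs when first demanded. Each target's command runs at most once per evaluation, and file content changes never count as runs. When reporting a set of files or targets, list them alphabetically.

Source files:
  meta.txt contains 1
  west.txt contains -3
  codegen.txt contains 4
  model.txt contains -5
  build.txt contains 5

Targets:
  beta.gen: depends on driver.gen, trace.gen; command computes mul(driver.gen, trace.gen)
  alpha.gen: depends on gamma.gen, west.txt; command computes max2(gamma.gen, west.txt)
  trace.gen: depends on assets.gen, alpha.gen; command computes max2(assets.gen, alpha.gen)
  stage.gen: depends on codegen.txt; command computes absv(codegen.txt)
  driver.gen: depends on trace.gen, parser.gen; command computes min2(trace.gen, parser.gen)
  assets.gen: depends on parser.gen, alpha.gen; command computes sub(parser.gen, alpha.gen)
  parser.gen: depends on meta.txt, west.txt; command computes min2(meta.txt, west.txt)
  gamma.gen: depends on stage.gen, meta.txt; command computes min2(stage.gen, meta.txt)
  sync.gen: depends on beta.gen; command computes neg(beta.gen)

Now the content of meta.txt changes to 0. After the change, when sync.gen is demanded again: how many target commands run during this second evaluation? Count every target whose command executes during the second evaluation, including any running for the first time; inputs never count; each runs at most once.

First evaluation (everything demanded from the output):
  parser.gen = min2(1, -3) = -3
  stage.gen = absv(4) = 4
  gamma.gen = min2(4, 1) = 1
  alpha.gen = max2(1, -3) = 1
  assets.gen = sub(-3, 1) = -4
  trace.gen = max2(-4, 1) = 1
  driver.gen = min2(1, -3) = -3
  beta.gen = mul(-3, 1) = -3
  sync.gen = neg(-3) = 3

Propagation after the edit:
  gamma.gen: runs — meta.txt 1->0; result 0.
  alpha.gen: runs — gamma.gen 1->0; result 0.
  parser.gen: runs — meta.txt 1->0; result -3 (same value as before).
  assets.gen: runs — alpha.gen 1->0; result -3.
  trace.gen: runs — assets.gen -4->-3; alpha.gen 1->0; result 0.
  driver.gen: runs — trace.gen 1->0; result -3 (same value as before).
  beta.gen: runs — trace.gen 1->0; result 0.
  sync.gen: runs — beta.gen -3->0; result 0.

Target commands that run: alpha.gen, assets.gen, beta.gen, driver.gen, gamma.gen, parser.gen, sync.gen, trace.gen — 8 in total.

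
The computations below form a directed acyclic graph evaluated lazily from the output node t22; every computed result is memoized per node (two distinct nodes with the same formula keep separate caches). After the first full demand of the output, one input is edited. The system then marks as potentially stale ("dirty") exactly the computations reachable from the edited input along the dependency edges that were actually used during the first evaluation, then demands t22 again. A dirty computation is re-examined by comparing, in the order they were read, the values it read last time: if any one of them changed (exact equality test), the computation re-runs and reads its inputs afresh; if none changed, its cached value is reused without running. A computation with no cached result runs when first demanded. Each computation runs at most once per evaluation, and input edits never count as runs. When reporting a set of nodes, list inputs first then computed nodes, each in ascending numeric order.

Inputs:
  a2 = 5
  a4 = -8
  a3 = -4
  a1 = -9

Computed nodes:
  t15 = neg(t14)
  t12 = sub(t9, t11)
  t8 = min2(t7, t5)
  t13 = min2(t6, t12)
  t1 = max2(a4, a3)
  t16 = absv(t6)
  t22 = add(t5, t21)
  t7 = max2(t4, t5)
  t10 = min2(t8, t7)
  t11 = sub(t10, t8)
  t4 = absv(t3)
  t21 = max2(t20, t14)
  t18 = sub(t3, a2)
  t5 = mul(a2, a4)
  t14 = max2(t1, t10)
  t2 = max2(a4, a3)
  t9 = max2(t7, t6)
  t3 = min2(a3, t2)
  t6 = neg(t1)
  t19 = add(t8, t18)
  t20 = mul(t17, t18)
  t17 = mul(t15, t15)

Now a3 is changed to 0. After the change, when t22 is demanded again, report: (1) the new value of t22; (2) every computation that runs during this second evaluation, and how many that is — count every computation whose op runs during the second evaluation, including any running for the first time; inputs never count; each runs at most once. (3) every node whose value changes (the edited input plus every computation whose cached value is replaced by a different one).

Demanding t22 again yields -40.
14 computations run: t1, t2, t3, t4, t7, t8, t10, t14, t15, t17, t18, t20, t21, t22.
The nodes whose values change: a3, t1, t2, t3, t4, t7, t14, t15, t17, t18, t20, t21, t22.

First demand of the output computes:
  t1 = max2(-8, -4) = -4
  t2 = max2(-8, -4) = -4
  t3 = min2(-4, -4) = -4
  t4 = absv(-4) = 4
  t5 = mul(5, -8) = -40
  t7 = max2(4, -40) = 4
  t8 = min2(4, -40) = -40
  t10 = min2(-40, 4) = -40
  t14 = max2(-4, -40) = -4
  t15 = neg(-4) = 4
  t17 = mul(4, 4) = 16
  t18 = sub(-4, 5) = -9
  t20 = mul(16, -9) = -144
  t21 = max2(-144, -4) = -4
  t22 = add(-40, -4) = -44

After the edit, cleaning proceeds:
  t1: a read changed (a3 -4->0) — executes, giving 0.
  t2: a read changed (a3 -4->0) — executes, giving 0.
  t3: a read changed (a3 -4->0; t2 -4->0) — executes, giving 0.
  t4: a read changed (t3 -4->0) — executes, giving 0.
  t7: a read changed (t4 4->0) — executes, giving 0.
  t8: a read changed (t7 4->0) — executes, giving -40 — identical to its old value.
  t10: a read changed (t7 4->0) — executes, giving -40 — identical to its old value.
  t14: a read changed (t1 -4->0) — executes, giving 0.
  t15: a read changed (t14 -4->0) — executes, giving 0.
  t17: a read changed (t15 4->0; t15 4->0) — executes, giving 0.
  t18: a read changed (t3 -4->0) — executes, giving -5.
  t20: a read changed (t17 16->0; t18 -9->-5) — executes, giving 0.
  t21: a read changed (t20 -144->0; t14 -4->0) — executes, giving 0.
  t22: a read changed (t21 -4->0) — executes, giving -40.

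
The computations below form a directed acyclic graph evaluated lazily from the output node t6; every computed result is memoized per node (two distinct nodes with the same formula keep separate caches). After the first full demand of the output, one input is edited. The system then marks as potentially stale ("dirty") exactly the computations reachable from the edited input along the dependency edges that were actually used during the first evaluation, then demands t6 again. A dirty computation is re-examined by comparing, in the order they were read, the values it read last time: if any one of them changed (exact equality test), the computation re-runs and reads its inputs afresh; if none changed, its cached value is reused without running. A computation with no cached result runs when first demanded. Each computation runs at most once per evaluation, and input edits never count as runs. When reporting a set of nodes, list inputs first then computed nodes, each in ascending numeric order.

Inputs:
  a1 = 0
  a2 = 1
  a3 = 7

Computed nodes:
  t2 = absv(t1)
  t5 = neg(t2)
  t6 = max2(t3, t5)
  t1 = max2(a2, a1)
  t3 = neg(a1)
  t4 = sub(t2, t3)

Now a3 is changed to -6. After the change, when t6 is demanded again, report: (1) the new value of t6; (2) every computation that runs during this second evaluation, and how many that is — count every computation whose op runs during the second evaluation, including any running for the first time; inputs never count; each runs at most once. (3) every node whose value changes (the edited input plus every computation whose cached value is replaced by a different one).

Demanding t6 again yields 0.
0 computations run: none.
The nodes whose values change: a3.
Note the shortcut — nothing in the graph depends on a3 at all, so no recomputation happens.

First demand of the output computes:
  t1 = max2(1, 0) = 1
  t2 = absv(1) = 1
  t3 = neg(0) = 0
  t5 = neg(1) = -1
  t6 = max2(0, -1) = 0

After the edit, cleaning proceeds:
  no node depends on a3 at all; the second demand re-runs nothing.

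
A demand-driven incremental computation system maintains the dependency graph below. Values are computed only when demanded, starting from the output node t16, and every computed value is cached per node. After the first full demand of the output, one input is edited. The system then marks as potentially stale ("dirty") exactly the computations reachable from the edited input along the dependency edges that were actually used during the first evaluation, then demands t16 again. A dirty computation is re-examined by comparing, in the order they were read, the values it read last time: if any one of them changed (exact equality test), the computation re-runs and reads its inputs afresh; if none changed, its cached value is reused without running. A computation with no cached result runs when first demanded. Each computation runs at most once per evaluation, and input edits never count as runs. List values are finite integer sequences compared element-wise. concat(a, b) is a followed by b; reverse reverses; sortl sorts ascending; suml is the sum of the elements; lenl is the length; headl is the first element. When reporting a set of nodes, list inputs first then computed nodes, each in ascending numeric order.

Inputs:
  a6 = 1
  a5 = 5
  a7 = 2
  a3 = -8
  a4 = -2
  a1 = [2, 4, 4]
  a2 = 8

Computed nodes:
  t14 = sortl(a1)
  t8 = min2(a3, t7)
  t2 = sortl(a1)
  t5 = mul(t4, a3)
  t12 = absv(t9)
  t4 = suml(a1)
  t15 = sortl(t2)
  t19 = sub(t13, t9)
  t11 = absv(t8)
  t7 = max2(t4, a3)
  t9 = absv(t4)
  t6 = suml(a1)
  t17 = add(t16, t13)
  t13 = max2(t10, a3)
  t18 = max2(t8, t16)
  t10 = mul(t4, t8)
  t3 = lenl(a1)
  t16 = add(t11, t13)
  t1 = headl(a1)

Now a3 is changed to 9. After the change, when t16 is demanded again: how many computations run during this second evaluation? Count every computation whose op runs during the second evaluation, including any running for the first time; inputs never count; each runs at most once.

Computations that run: t7, t8, t10, t11, t13, t16 — 6 in total.

First evaluation (everything demanded from the output):
  t4 = suml([2, 4, 4]) = 10
  t7 = max2(10, -8) = 10
  t8 = min2(-8, 10) = -8
  t10 = mul(10, -8) = -80
  t11 = absv(-8) = 8
  t13 = max2(-80, -8) = -8
  t16 = add(8, -8) = 0

Propagation after the edit:
  t7: runs — a3 -8->9; result 10 (same value as before).
  t8: runs — a3 -8->9; result 9.
  t10: runs — t8 -8->9; result 90.
  t11: runs — t8 -8->9; result 9.
  t13: runs — t10 -80->90; a3 -8->9; result 90.
  t16: runs — t11 8->9; t13 -8->90; result 99.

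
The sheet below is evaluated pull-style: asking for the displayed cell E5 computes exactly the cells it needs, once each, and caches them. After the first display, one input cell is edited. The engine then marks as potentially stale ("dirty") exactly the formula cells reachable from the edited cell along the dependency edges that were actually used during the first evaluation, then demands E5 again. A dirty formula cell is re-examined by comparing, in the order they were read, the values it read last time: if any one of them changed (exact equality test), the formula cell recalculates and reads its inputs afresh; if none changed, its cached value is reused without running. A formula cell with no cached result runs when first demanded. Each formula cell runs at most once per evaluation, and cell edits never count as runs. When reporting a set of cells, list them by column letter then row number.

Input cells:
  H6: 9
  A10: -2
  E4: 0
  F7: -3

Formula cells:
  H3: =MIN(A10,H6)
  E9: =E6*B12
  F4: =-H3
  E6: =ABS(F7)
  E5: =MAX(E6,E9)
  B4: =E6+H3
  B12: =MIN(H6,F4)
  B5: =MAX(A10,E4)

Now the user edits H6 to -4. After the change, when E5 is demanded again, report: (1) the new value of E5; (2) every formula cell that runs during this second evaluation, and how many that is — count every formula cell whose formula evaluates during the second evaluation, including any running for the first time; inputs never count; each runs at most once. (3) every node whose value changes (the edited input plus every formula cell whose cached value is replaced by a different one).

Demanding E5 again yields 3.
5 formula cells run: B12, E5, E9, F4, H3.
The nodes whose values change: B12, E5, E9, F4, H3, H6.

First demand of the output computes:
  E6 = ABS(-3) = 3
  H3 = MIN(-2, 9) = -2
  F4 = -(-2) = 2
  B12 = MIN(9, 2) = 2
  E9 = 3 * 2 = 6
  E5 = MAX(3, 6) = 6

After the edit, cleaning proceeds:
  H3: a read changed (H6 9->-4) — executes, giving -4.
  F4: a read changed (H3 -2->-4) — executes, giving 4.
  B12: a read changed (H6 9->-4; F4 2->4) — executes, giving -4.
  E9: a read changed (B12 2->-4) — executes, giving -12.
  E5: a read changed (E9 6->-12) — executes, giving 3.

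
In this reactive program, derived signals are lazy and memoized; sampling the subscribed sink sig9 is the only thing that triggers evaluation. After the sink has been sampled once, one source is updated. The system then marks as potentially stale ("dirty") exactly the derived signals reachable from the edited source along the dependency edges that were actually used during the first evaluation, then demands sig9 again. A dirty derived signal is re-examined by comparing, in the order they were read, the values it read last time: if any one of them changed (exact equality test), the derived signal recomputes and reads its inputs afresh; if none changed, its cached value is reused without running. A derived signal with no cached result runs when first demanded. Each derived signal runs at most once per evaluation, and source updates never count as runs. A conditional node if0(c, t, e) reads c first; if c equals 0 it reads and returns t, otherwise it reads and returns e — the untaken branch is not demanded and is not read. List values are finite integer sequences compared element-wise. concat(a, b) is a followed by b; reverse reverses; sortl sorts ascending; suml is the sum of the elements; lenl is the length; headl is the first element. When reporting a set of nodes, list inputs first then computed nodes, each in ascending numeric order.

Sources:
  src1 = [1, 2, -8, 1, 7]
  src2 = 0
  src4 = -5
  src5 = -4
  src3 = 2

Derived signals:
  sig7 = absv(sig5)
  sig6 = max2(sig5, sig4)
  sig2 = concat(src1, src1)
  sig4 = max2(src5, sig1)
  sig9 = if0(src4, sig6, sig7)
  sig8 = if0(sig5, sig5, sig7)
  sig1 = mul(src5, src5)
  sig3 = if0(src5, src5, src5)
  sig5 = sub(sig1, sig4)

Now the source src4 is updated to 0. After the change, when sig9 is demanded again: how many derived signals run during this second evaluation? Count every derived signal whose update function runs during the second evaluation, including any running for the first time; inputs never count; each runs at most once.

2 derived signals run: sig6, sig9.
Note the branch switch — sig6 had no cache and runs now for the first time.

First demand of the output computes:
  sig1 = mul(-4, -4) = 16
  sig4 = max2(-4, 16) = 16
  sig5 = sub(16, 16) = 0
  sig7 = absv(0) = 0
  sig9 = if0(src4=-5 -> else branch sig7) = 0

After the edit, cleaning proceeds:
  sig6: had never run; runs now, result 16.
  sig9: a read changed (src4 -5->0) — executes, giving 16.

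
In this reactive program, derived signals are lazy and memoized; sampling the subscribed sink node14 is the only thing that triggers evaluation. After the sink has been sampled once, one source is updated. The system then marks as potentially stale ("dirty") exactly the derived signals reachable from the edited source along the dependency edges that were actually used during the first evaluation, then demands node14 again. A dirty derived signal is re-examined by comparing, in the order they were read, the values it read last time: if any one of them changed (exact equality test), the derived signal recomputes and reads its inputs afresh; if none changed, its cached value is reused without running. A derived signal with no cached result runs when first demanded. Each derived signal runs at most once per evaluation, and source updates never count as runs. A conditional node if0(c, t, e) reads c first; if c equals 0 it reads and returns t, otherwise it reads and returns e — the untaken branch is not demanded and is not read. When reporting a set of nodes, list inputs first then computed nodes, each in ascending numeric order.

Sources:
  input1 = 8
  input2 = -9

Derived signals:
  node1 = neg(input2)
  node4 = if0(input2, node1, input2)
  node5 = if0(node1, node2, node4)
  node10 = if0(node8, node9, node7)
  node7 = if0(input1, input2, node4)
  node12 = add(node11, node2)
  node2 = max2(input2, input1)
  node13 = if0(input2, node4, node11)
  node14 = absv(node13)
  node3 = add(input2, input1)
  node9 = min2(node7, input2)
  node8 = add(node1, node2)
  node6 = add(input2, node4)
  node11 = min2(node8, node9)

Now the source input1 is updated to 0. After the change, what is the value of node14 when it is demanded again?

Demanding node14 again yields 9.
Note where the cutoff bites: node9 is checked, finds nothing changed, and keeps its cache.

First demand of the output computes:
  node1 = neg(-9) = 9
  node2 = max2(-9, 8) = 8
  node4 = if0(input2=-9 -> else branch input2) = -9
  node7 = if0(input1=8 -> else branch node4) = -9
  node8 = add(9, 8) = 17
  node9 = min2(-9, -9) = -9
  node11 = min2(17, -9) = -9
  node13 = if0(input2=-9 -> else branch node11) = -9
  node14 = absv(-9) = 9

After the edit, cleaning proceeds:
  node2: a read changed (input1 8->0) — executes, giving 0.
  node7: a read changed (input1 8->0) — executes, giving -9 — identical to its old value.
  node8: a read changed (node2 8->0) — executes, giving 9.
  node9: dirty, but its reads are unchanged (node7 unchanged, input2 unchanged); cached -9 stands.
  node11: a read changed (node8 17->9) — executes, giving -9 — identical to its old value.
  node13: dirty, but its reads are unchanged (input2 unchanged, node11 unchanged); cached -9 stands.
  node14: dirty, but its reads are unchanged (node13 unchanged); cached 9 stands.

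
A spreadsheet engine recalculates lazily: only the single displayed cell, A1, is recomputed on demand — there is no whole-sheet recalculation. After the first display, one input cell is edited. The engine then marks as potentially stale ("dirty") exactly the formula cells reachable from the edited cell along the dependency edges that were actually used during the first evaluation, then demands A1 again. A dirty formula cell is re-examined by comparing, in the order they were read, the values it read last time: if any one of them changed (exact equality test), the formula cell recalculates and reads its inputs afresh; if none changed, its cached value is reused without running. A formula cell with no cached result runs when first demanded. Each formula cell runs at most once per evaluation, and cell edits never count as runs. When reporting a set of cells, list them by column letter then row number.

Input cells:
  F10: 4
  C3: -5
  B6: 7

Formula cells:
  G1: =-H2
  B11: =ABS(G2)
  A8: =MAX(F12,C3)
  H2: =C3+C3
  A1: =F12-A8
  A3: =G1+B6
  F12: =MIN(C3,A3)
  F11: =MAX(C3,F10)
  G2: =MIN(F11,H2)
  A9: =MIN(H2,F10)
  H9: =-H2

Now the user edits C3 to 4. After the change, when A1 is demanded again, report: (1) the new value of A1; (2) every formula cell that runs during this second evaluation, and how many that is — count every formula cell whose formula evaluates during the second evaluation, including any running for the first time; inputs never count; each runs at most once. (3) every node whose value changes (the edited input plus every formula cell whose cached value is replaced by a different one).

First evaluation (everything demanded from the output):
  H2 = -5 + -5 = -10
  G1 = -(-10) = 10
  A3 = 10 + 7 = 17
  F12 = MIN(-5, 17) = -5
  A8 = MAX(-5, -5) = -5
  A1 = -5 - -5 = 0

Propagation after the edit:
  H2: runs — C3 -5->4; C3 -5->4; result 8.
  G1: runs — H2 -10->8; result -8.
  A3: runs — G1 10->-8; result -1.
  F12: runs — C3 -5->4; A3 17->-1; result -1.
  A8: runs — F12 -5->-1; C3 -5->4; result 4.
  A1: runs — F12 -5->-1; A8 -5->4; result -5.

New value of A1: -5.
Formula cells that run: A1, A3, A8, F12, G1, H2 — 6 in total.
Values that change: A1, A3, A8, C3, F12, G1, H2.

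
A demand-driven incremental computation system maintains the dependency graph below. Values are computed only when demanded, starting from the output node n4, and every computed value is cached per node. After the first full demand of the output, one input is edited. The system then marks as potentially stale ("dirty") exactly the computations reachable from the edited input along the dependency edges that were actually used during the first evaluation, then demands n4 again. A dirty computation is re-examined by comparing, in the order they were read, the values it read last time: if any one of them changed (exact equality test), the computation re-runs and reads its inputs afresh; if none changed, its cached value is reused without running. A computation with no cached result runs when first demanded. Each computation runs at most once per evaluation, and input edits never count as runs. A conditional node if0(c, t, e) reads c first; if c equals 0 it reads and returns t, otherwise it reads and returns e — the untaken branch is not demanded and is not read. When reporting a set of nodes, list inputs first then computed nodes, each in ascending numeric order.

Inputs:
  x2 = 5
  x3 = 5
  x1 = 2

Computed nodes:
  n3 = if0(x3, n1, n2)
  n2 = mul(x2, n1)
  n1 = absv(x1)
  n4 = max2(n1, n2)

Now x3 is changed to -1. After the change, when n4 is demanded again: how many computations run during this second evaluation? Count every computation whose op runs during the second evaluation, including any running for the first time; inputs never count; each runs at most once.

First evaluation (everything demanded from the output):
  n1 = absv(2) = 2
  n2 = mul(5, 2) = 10
  n4 = max2(2, 10) = 10

Propagation after the edit:
  x3 feeds no computation that the output demands — nothing is marked dirty and nothing runs.

Key observation: x3 is never demanded by the output, so the edit triggers no recomputation at all.

Computations that run: none — 0 in total.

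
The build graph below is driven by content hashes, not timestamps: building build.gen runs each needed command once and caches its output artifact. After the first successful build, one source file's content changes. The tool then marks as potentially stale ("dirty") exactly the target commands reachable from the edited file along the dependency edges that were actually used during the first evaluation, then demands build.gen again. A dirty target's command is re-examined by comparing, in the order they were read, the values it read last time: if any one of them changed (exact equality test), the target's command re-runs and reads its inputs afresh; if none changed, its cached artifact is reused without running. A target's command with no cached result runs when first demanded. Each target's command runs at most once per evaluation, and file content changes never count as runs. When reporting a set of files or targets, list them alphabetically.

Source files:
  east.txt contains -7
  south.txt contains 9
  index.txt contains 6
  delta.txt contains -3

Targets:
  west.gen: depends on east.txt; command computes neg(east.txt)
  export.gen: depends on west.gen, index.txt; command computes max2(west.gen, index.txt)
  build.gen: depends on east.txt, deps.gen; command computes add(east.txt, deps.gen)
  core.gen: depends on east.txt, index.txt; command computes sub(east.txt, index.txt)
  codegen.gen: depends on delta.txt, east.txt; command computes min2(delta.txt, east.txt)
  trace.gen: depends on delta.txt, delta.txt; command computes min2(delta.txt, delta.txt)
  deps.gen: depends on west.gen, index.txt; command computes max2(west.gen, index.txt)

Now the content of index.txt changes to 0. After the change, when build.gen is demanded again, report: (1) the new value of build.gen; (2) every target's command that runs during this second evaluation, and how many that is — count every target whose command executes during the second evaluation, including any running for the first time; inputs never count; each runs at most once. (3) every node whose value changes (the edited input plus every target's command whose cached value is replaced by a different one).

Initial pass — values computed on the first demand:
  west.gen = neg(-7) = 7
  deps.gen = max2(7, 6) = 7
  build.gen = add(-7, 7) = 0

Second demand — change propagation:
  deps.gen: re-runs because index.txt 6->0; new result 7 (unchanged).
  build.gen: re-examined; everything it read last time is the same (east.txt unchanged, deps.gen unchanged) — cache 0 kept, no run.

The important point: deps.gen recomputes to an identical value, and the output ends up unchanged.

build.gen now evaluates to 0.
Run set: deps.gen (1 run).
Changed values: index.txt.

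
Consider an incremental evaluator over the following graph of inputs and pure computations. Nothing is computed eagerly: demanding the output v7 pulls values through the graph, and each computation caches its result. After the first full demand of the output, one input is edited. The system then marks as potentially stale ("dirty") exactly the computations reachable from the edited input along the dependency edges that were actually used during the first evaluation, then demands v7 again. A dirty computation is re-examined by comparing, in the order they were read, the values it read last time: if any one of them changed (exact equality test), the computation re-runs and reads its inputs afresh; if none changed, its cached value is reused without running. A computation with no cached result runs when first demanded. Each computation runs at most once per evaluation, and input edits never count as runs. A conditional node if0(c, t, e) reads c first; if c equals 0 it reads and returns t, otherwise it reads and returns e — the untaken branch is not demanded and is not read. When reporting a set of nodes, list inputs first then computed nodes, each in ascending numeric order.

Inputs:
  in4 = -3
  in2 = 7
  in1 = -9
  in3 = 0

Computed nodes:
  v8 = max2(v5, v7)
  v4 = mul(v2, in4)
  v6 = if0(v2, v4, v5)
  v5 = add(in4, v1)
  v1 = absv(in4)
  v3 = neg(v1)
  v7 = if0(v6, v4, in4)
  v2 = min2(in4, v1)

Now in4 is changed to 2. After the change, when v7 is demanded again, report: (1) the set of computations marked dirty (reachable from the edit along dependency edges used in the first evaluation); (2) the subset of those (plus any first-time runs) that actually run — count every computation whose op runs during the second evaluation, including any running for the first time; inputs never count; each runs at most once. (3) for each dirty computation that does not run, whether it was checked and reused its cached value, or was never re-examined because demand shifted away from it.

Initial pass — values computed on the first demand:
  v1 = absv(-3) = 3
  v2 = min2(-3, 3) = -3
  v4 = mul(-3, -3) = 9
  v5 = add(-3, 3) = 0
  v6 = if0(v2=-3 -> else branch v5) = 0
  v7 = if0(v6=0 -> then branch v4) = 9

Second demand — change propagation:
  v1: re-runs because in4 -3->2; new result 2.
  v2: re-runs because in4 -3->2; v1 3->2; new result 2.
  v4: dirty yet unreached — the second evaluation never asks for it.
  v5: re-runs because in4 -3->2; v1 3->2; new result 4.
  v6: re-runs because v2 -3->2; v5 0->4; new result 4.
  v7: re-runs because v6 0->4; new result 2.

The important point: the flipped condition redirects demand; v4 is left stale, never re-checked.

Dirty set: v1, v2, v4, v5, v6, v7.
Run set: v1, v2, v5, v6, v7 (5 run).
Left stale — demand moved off them: v4.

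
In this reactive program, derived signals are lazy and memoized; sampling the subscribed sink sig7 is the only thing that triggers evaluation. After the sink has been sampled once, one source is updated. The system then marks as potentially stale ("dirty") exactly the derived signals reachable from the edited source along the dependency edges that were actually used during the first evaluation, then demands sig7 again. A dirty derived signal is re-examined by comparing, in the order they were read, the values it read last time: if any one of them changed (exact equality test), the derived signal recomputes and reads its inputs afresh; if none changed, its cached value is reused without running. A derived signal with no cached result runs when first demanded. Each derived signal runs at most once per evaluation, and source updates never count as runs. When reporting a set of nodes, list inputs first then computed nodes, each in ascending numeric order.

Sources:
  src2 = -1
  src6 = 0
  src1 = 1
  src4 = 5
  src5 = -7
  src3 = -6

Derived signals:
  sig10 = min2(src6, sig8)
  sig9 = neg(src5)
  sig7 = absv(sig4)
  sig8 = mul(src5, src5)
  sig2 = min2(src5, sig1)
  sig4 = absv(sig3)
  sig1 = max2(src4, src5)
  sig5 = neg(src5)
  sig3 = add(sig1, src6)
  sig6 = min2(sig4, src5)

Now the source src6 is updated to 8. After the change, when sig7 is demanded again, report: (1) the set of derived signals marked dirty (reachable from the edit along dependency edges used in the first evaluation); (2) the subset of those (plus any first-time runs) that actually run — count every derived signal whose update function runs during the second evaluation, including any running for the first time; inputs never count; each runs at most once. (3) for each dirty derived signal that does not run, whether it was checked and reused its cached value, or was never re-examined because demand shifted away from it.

The edit dirties: sig3, sig4, sig7.
3 derived signals run: sig3, sig4, sig7.
No dirty derived signal escaped a run.

First demand of the output computes:
  sig1 = max2(5, -7) = 5
  sig3 = add(5, 0) = 5
  sig4 = absv(5) = 5
  sig7 = absv(5) = 5

After the edit, cleaning proceeds:
  sig3: a read changed (src6 0->8) — executes, giving 13.
  sig4: a read changed (sig3 5->13) — executes, giving 13.
  sig7: a read changed (sig4 5->13) — executes, giving 13.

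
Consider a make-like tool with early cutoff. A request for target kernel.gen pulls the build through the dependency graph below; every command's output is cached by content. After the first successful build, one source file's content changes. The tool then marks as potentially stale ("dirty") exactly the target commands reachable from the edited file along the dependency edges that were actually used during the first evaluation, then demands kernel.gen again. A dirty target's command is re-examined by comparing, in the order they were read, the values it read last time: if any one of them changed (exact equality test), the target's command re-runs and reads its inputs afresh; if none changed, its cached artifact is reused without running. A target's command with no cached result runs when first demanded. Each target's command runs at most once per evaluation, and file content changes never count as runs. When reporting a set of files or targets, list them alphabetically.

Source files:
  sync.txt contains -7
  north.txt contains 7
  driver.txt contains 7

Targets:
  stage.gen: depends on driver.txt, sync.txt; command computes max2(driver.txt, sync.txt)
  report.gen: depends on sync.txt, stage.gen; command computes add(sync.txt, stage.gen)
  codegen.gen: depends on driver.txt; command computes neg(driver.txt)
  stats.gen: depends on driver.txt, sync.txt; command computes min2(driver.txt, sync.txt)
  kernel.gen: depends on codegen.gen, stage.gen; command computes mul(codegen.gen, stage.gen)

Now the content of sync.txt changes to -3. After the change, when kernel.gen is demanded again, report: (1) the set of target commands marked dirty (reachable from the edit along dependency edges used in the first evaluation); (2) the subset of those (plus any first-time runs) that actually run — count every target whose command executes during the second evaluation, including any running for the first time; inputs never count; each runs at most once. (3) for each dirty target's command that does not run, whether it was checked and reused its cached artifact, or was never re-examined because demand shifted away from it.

First demand of the output computes:
  codegen.gen = neg(7) = -7
  stage.gen = max2(7, -7) = 7
  kernel.gen = mul(-7, 7) = -49

After the edit, cleaning proceeds:
  stage.gen: a read changed (sync.txt -7->-3) — executes, giving 7 — identical to its old value.
  kernel.gen: dirty, but its reads are unchanged (codegen.gen unchanged, stage.gen unchanged); cached -49 stands.

Note the absorption at stage.gen: it re-runs yet its value is the same, leaving the output's value untouched.

The edit dirties: kernel.gen, stage.gen.
1 target commands run: stage.gen.
Cache hits after checking: kernel.gen.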